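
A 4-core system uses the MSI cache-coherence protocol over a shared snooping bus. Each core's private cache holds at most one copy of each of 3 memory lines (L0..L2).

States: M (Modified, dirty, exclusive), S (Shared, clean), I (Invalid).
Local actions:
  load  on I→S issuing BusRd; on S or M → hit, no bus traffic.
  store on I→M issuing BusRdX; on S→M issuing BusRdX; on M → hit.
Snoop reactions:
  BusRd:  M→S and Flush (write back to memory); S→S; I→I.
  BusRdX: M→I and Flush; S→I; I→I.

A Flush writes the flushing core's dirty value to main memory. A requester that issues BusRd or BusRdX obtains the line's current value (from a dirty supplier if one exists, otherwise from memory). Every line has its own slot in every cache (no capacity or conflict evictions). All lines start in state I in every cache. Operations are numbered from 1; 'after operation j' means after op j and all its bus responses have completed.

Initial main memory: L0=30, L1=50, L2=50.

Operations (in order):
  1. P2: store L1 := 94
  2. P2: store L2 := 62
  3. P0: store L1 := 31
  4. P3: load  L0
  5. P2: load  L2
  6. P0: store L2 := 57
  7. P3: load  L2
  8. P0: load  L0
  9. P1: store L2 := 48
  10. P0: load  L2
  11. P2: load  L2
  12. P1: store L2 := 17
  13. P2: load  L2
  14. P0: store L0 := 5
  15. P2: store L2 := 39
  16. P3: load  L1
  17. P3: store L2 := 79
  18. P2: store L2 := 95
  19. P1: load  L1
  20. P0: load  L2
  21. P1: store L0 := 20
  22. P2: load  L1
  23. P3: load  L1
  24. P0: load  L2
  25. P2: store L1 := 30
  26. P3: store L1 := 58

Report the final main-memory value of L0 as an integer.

memory[L0] = 5

  op1 P2: store L1 := 94 → I/I/M/I on L1; bus BusRdX; mem=50
  op2 P2: store L2 := 62 → I/I/M/I on L2; bus BusRdX; mem=50
  op3 P0: store L1 := 31 → M/I/I/I on L1; bus BusRdX Flush; mem=94
  op4 P3: load  L0 → I/I/I/S on L0; bus BusRd; mem=30
  op5 P2: load  L2 → I/I/M/I on L2; bus (none); mem=50
  op6 P0: store L2 := 57 → M/I/I/I on L2; bus BusRdX Flush; mem=62
  op7 P3: load  L2 → S/I/I/S on L2; bus BusRd Flush; mem=57
  op8 P0: load  L0 → S/I/I/S on L0; bus BusRd; mem=30
  op9 P1: store L2 := 48 → I/M/I/I on L2; bus BusRdX; mem=57
  op10 P0: load  L2 → S/S/I/I on L2; bus BusRd Flush; mem=48
  op11 P2: load  L2 → S/S/S/I on L2; bus BusRd; mem=48
  op12 P1: store L2 := 17 → I/M/I/I on L2; bus BusRdX; mem=48
  op13 P2: load  L2 → I/S/S/I on L2; bus BusRd Flush; mem=17
  op14 P0: store L0 := 5 → M/I/I/I on L0; bus BusRdX; mem=30
  op15 P2: store L2 := 39 → I/I/M/I on L2; bus BusRdX; mem=17
  op16 P3: load  L1 → S/I/I/S on L1; bus BusRd Flush; mem=31
  op17 P3: store L2 := 79 → I/I/I/M on L2; bus BusRdX Flush; mem=39
  op18 P2: store L2 := 95 → I/I/M/I on L2; bus BusRdX Flush; mem=79
  op19 P1: load  L1 → S/S/I/S on L1; bus BusRd; mem=31
  op20 P0: load  L2 → S/I/S/I on L2; bus BusRd Flush; mem=95
  op21 P1: store L0 := 20 → I/M/I/I on L0; bus BusRdX Flush; mem=5
  op22 P2: load  L1 → S/S/S/S on L1; bus BusRd; mem=31
  op23 P3: load  L1 → S/S/S/S on L1; bus (none); mem=31
  op24 P0: load  L2 → S/I/S/I on L2; bus (none); mem=95
  op25 P2: store L1 := 30 → I/I/M/I on L1; bus BusRdX; mem=31
  op26 P3: store L1 := 58 → I/I/I/M on L1; bus BusRdX Flush; mem=30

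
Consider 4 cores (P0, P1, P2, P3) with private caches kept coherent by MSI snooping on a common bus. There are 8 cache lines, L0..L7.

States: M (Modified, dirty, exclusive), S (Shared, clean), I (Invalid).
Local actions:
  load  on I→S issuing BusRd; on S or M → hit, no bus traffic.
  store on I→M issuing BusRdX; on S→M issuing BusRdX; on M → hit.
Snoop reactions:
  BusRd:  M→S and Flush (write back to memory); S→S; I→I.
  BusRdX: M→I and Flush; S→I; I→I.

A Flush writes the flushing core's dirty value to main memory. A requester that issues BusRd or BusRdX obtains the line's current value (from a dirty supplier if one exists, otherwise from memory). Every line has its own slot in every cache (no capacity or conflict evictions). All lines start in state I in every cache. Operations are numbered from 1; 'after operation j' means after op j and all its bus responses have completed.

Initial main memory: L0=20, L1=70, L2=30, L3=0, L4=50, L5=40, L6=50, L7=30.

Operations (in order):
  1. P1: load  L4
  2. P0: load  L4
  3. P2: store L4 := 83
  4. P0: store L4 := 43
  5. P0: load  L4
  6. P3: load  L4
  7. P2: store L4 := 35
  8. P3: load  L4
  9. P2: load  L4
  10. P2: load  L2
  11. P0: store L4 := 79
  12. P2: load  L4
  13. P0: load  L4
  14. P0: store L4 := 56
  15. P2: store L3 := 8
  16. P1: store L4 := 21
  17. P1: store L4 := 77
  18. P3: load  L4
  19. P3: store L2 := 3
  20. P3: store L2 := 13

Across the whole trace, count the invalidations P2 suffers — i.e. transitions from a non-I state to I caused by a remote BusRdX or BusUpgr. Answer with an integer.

invalidations = 4

[1] P1: load  L4 | P0:I, P1:S(50), P2:I, P3:I | bus: BusRd
[2] P0: load  L4 | P0:S(50), P1:S(50), P2:I, P3:I | bus: BusRd
[3] P2: store L4 := 83 | P0:I, P1:I, P2:M(83), P3:I | bus: BusRdX
[4] P0: store L4 := 43 | P0:M(43), P1:I, P2:I, P3:I | bus: BusRdX,Flush
[5] P0: load  L4 | P0:M(43), P1:I, P2:I, P3:I | bus: none
[6] P3: load  L4 | P0:S(43), P1:I, P2:I, P3:S(43) | bus: BusRd,Flush
[7] P2: store L4 := 35 | P0:I, P1:I, P2:M(35), P3:I | bus: BusRdX
[8] P3: load  L4 | P0:I, P1:I, P2:S(35), P3:S(35) | bus: BusRd,Flush
[9] P2: load  L4 | P0:I, P1:I, P2:S(35), P3:S(35) | bus: none
[10] P2: load  L2 | P0:I, P1:I, P2:S(30), P3:I | bus: BusRd
[11] P0: store L4 := 79 | P0:M(79), P1:I, P2:I, P3:I | bus: BusRdX
[12] P2: load  L4 | P0:S(79), P1:I, P2:S(79), P3:I | bus: BusRd,Flush
[13] P0: load  L4 | P0:S(79), P1:I, P2:S(79), P3:I | bus: none
[14] P0: store L4 := 56 | P0:M(56), P1:I, P2:I, P3:I | bus: BusRdX
[15] P2: store L3 := 8 | P0:I, P1:I, P2:M(8), P3:I | bus: BusRdX
[16] P1: store L4 := 21 | P0:I, P1:M(21), P2:I, P3:I | bus: BusRdX,Flush
[17] P1: store L4 := 77 | P0:I, P1:M(77), P2:I, P3:I | bus: none
[18] P3: load  L4 | P0:I, P1:S(77), P2:I, P3:S(77) | bus: BusRd,Flush
[19] P3: store L2 := 3 | P0:I, P1:I, P2:I, P3:M(3) | bus: BusRdX
[20] P3: store L2 := 13 | P0:I, P1:I, P2:I, P3:M(13) | bus: none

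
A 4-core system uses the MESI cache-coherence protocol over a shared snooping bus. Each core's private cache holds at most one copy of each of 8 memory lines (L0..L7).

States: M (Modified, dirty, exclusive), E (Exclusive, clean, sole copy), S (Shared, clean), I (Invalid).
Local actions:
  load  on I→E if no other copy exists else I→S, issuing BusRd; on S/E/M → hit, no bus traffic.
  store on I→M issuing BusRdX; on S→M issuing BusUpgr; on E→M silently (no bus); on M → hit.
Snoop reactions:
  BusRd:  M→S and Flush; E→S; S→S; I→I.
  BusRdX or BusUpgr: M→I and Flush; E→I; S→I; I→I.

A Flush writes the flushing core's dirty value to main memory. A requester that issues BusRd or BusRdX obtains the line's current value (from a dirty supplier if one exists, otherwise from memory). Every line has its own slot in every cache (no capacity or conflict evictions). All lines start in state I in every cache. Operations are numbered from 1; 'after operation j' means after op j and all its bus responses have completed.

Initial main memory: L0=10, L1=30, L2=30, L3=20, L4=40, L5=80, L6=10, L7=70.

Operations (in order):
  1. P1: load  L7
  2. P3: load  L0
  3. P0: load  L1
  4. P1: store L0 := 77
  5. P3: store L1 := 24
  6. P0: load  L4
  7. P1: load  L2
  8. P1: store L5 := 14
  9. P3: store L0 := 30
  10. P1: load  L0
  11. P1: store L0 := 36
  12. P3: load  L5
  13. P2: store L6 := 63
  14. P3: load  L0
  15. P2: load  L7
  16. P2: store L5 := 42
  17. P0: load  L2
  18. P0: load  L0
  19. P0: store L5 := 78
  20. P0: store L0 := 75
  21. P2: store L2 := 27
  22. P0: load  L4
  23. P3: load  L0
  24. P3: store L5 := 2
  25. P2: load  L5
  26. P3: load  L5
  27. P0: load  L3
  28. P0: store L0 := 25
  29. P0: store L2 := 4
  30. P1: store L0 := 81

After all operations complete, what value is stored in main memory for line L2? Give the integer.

  op1 P1: load  L7 → I/E/I/I on L7; bus BusRd; mem=70
  op2 P3: load  L0 → I/I/I/E on L0; bus BusRd; mem=10
  op3 P0: load  L1 → E/I/I/I on L1; bus BusRd; mem=30
  op4 P1: store L0 := 77 → I/M/I/I on L0; bus BusRdX; mem=10
  op5 P3: store L1 := 24 → I/I/I/M on L1; bus BusRdX; mem=30
  op6 P0: load  L4 → E/I/I/I on L4; bus BusRd; mem=40
  op7 P1: load  L2 → I/E/I/I on L2; bus BusRd; mem=30
  op8 P1: store L5 := 14 → I/M/I/I on L5; bus BusRdX; mem=80
  op9 P3: store L0 := 30 → I/I/I/M on L0; bus BusRdX Flush; mem=77
  op10 P1: load  L0 → I/S/I/S on L0; bus BusRd Flush; mem=30
  op11 P1: store L0 := 36 → I/M/I/I on L0; bus BusUpgr; mem=30
  op12 P3: load  L5 → I/S/I/S on L5; bus BusRd Flush; mem=14
  op13 P2: store L6 := 63 → I/I/M/I on L6; bus BusRdX; mem=10
  op14 P3: load  L0 → I/S/I/S on L0; bus BusRd Flush; mem=36
  op15 P2: load  L7 → I/S/S/I on L7; bus BusRd; mem=70
  op16 P2: store L5 := 42 → I/I/M/I on L5; bus BusRdX; mem=14
  op17 P0: load  L2 → S/S/I/I on L2; bus BusRd; mem=30
  op18 P0: load  L0 → S/S/I/S on L0; bus BusRd; mem=36
  op19 P0: store L5 := 78 → M/I/I/I on L5; bus BusRdX Flush; mem=42
  op20 P0: store L0 := 75 → M/I/I/I on L0; bus BusUpgr; mem=36
  op21 P2: store L2 := 27 → I/I/M/I on L2; bus BusRdX; mem=30
  op22 P0: load  L4 → E/I/I/I on L4; bus (none); mem=40
  op23 P3: load  L0 → S/I/I/S on L0; bus BusRd Flush; mem=75
  op24 P3: store L5 := 2 → I/I/I/M on L5; bus BusRdX Flush; mem=78
  op25 P2: load  L5 → I/I/S/S on L5; bus BusRd Flush; mem=2
  op26 P3: load  L5 → I/I/S/S on L5; bus (none); mem=2
  op27 P0: load  L3 → E/I/I/I on L3; bus BusRd; mem=20
  op28 P0: store L0 := 25 → M/I/I/I on L0; bus BusUpgr; mem=75
  op29 P0: store L2 := 4 → M/I/I/I on L2; bus BusRdX Flush; mem=27
  op30 P1: store L0 := 81 → I/M/I/I on L0; bus BusRdX Flush; mem=25

memory[L2] = 27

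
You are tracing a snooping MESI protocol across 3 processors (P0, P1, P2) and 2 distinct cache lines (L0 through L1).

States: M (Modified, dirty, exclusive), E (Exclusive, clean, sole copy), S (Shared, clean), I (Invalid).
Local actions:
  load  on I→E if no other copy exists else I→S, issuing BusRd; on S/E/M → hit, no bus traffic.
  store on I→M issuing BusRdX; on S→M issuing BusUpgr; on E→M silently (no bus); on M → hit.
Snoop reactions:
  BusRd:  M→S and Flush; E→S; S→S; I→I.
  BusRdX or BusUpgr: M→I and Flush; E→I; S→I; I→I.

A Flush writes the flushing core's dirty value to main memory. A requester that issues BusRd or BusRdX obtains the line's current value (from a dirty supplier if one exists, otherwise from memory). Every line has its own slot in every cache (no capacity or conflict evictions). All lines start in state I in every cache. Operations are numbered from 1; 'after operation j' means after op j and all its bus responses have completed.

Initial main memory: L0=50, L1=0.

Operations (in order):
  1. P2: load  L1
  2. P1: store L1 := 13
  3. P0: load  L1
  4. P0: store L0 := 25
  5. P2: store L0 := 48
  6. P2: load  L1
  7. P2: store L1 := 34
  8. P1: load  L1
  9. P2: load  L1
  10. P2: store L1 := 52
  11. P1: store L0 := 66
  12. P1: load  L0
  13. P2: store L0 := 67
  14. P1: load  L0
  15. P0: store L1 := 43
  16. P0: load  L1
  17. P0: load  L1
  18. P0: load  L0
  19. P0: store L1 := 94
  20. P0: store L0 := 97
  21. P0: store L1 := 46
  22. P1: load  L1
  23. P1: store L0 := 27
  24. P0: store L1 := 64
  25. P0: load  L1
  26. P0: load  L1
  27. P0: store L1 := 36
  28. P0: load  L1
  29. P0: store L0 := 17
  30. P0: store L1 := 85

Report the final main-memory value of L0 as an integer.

[1] P2: load  L1 | P0:I, P1:I, P2:E(0) | bus: BusRd
[2] P1: store L1 := 13 | P0:I, P1:M(13), P2:I | bus: BusRdX
[3] P0: load  L1 | P0:S(13), P1:S(13), P2:I | bus: BusRd,Flush
[4] P0: store L0 := 25 | P0:M(25), P1:I, P2:I | bus: BusRdX
[5] P2: store L0 := 48 | P0:I, P1:I, P2:M(48) | bus: BusRdX,Flush
[6] P2: load  L1 | P0:S(13), P1:S(13), P2:S(13) | bus: BusRd
[7] P2: store L1 := 34 | P0:I, P1:I, P2:M(34) | bus: BusUpgr
[8] P1: load  L1 | P0:I, P1:S(34), P2:S(34) | bus: BusRd,Flush
[9] P2: load  L1 | P0:I, P1:S(34), P2:S(34) | bus: none
[10] P2: store L1 := 52 | P0:I, P1:I, P2:M(52) | bus: BusUpgr
[11] P1: store L0 := 66 | P0:I, P1:M(66), P2:I | bus: BusRdX,Flush
[12] P1: load  L0 | P0:I, P1:M(66), P2:I | bus: none
[13] P2: store L0 := 67 | P0:I, P1:I, P2:M(67) | bus: BusRdX,Flush
[14] P1: load  L0 | P0:I, P1:S(67), P2:S(67) | bus: BusRd,Flush
[15] P0: store L1 := 43 | P0:M(43), P1:I, P2:I | bus: BusRdX,Flush
[16] P0: load  L1 | P0:M(43), P1:I, P2:I | bus: none
[17] P0: load  L1 | P0:M(43), P1:I, P2:I | bus: none
[18] P0: load  L0 | P0:S(67), P1:S(67), P2:S(67) | bus: BusRd
[19] P0: store L1 := 94 | P0:M(94), P1:I, P2:I | bus: none
[20] P0: store L0 := 97 | P0:M(97), P1:I, P2:I | bus: BusUpgr
[21] P0: store L1 := 46 | P0:M(46), P1:I, P2:I | bus: none
[22] P1: load  L1 | P0:S(46), P1:S(46), P2:I | bus: BusRd,Flush
[23] P1: store L0 := 27 | P0:I, P1:M(27), P2:I | bus: BusRdX,Flush
[24] P0: store L1 := 64 | P0:M(64), P1:I, P2:I | bus: BusUpgr
[25] P0: load  L1 | P0:M(64), P1:I, P2:I | bus: none
[26] P0: load  L1 | P0:M(64), P1:I, P2:I | bus: none
[27] P0: store L1 := 36 | P0:M(36), P1:I, P2:I | bus: none
[28] P0: load  L1 | P0:M(36), P1:I, P2:I | bus: none
[29] P0: store L0 := 17 | P0:M(17), P1:I, P2:I | bus: BusRdX,Flush
[30] P0: store L1 := 85 | P0:M(85), P1:I, P2:I | bus: none

memory[L0] = 27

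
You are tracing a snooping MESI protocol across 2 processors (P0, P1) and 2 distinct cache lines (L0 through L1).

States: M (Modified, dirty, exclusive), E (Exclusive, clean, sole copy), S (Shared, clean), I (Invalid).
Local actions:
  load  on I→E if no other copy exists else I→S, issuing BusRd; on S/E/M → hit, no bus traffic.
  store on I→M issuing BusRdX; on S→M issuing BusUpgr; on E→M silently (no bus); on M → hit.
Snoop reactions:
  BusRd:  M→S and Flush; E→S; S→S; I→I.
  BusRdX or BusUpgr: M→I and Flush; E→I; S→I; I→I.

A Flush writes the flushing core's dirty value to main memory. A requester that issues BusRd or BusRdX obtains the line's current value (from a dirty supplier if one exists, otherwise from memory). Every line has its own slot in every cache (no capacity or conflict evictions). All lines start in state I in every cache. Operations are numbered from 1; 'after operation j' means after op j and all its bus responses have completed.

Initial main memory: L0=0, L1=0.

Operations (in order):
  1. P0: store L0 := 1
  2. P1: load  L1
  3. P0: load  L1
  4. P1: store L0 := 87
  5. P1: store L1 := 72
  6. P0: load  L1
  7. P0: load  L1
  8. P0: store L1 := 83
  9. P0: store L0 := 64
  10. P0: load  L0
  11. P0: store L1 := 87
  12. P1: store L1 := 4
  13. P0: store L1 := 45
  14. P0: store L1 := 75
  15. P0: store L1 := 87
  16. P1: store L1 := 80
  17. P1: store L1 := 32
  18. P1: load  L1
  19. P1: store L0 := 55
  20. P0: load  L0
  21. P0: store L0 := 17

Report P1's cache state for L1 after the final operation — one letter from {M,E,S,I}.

state = M

1. P0: store L0 := 1  bus=[BusRdX]  L0: P0=M P1=I  mem[L0]=0
2. P1: load  L1  bus=[BusRd]  L1: P0=I P1=E  mem[L1]=0
3. P0: load  L1  bus=[BusRd]  L1: P0=S P1=S  mem[L1]=0
4. P1: store L0 := 87  bus=[BusRdX,Flush]  L0: P0=I P1=M  mem[L0]=1
5. P1: store L1 := 72  bus=[BusUpgr]  L1: P0=I P1=M  mem[L1]=0
6. P0: load  L1  bus=[BusRd,Flush]  L1: P0=S P1=S  mem[L1]=72
7. P0: load  L1  bus=[-]  L1: P0=S P1=S  mem[L1]=72
8. P0: store L1 := 83  bus=[BusUpgr]  L1: P0=M P1=I  mem[L1]=72
9. P0: store L0 := 64  bus=[BusRdX,Flush]  L0: P0=M P1=I  mem[L0]=87
10. P0: load  L0  bus=[-]  L0: P0=M P1=I  mem[L0]=87
11. P0: store L1 := 87  bus=[-]  L1: P0=M P1=I  mem[L1]=72
12. P1: store L1 := 4  bus=[BusRdX,Flush]  L1: P0=I P1=M  mem[L1]=87
13. P0: store L1 := 45  bus=[BusRdX,Flush]  L1: P0=M P1=I  mem[L1]=4
14. P0: store L1 := 75  bus=[-]  L1: P0=M P1=I  mem[L1]=4
15. P0: store L1 := 87  bus=[-]  L1: P0=M P1=I  mem[L1]=4
16. P1: store L1 := 80  bus=[BusRdX,Flush]  L1: P0=I P1=M  mem[L1]=87
17. P1: store L1 := 32  bus=[-]  L1: P0=I P1=M  mem[L1]=87
18. P1: load  L1  bus=[-]  L1: P0=I P1=M  mem[L1]=87
19. P1: store L0 := 55  bus=[BusRdX,Flush]  L0: P0=I P1=M  mem[L0]=64
20. P0: load  L0  bus=[BusRd,Flush]  L0: P0=S P1=S  mem[L0]=55
21. P0: store L0 := 17  bus=[BusUpgr]  L0: P0=M P1=I  mem[L0]=55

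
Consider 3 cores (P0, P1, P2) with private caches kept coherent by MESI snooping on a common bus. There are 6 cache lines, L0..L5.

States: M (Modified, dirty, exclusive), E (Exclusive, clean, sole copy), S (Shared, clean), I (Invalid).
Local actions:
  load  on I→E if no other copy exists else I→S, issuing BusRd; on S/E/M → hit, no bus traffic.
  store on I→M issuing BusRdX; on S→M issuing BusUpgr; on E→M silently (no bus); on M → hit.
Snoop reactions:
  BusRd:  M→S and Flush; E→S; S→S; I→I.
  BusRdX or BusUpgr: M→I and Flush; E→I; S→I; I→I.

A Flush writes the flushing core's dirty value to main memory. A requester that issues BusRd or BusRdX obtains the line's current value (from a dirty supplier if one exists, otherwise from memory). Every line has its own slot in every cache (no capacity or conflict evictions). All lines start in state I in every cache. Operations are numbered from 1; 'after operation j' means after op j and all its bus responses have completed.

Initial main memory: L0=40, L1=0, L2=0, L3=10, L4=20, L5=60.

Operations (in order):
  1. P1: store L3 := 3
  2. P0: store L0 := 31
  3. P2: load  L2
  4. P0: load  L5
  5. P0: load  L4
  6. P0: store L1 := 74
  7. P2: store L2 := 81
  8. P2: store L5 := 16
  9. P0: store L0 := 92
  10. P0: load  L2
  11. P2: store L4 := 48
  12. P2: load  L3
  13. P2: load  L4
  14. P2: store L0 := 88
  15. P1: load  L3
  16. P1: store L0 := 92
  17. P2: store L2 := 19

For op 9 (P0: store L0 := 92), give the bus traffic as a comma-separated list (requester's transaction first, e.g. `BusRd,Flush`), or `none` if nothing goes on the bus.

1. P1: store L3 := 3  bus=[BusRdX]  L3: P0=I P1=M P2=I  mem[L3]=10
2. P0: store L0 := 31  bus=[BusRdX]  L0: P0=M P1=I P2=I  mem[L0]=40
3. P2: load  L2  bus=[BusRd]  L2: P0=I P1=I P2=E  mem[L2]=0
4. P0: load  L5  bus=[BusRd]  L5: P0=E P1=I P2=I  mem[L5]=60
5. P0: load  L4  bus=[BusRd]  L4: P0=E P1=I P2=I  mem[L4]=20
6. P0: store L1 := 74  bus=[BusRdX]  L1: P0=M P1=I P2=I  mem[L1]=0
7. P2: store L2 := 81  bus=[-]  L2: P0=I P1=I P2=M  mem[L2]=0
8. P2: store L5 := 16  bus=[BusRdX]  L5: P0=I P1=I P2=M  mem[L5]=60
9. P0: store L0 := 92  bus=[-]  L0: P0=M P1=I P2=I  mem[L0]=40
10. P0: load  L2  bus=[BusRd,Flush]  L2: P0=S P1=I P2=S  mem[L2]=81
11. P2: store L4 := 48  bus=[BusRdX]  L4: P0=I P1=I P2=M  mem[L4]=20
12. P2: load  L3  bus=[BusRd,Flush]  L3: P0=I P1=S P2=S  mem[L3]=3
13. P2: load  L4  bus=[-]  L4: P0=I P1=I P2=M  mem[L4]=20
14. P2: store L0 := 88  bus=[BusRdX,Flush]  L0: P0=I P1=I P2=M  mem[L0]=92
15. P1: load  L3  bus=[-]  L3: P0=I P1=S P2=S  mem[L3]=3
16. P1: store L0 := 92  bus=[BusRdX,Flush]  L0: P0=I P1=M P2=I  mem[L0]=88
17. P2: store L2 := 19  bus=[BusUpgr]  L2: P0=I P1=I P2=M  mem[L2]=81

bus = none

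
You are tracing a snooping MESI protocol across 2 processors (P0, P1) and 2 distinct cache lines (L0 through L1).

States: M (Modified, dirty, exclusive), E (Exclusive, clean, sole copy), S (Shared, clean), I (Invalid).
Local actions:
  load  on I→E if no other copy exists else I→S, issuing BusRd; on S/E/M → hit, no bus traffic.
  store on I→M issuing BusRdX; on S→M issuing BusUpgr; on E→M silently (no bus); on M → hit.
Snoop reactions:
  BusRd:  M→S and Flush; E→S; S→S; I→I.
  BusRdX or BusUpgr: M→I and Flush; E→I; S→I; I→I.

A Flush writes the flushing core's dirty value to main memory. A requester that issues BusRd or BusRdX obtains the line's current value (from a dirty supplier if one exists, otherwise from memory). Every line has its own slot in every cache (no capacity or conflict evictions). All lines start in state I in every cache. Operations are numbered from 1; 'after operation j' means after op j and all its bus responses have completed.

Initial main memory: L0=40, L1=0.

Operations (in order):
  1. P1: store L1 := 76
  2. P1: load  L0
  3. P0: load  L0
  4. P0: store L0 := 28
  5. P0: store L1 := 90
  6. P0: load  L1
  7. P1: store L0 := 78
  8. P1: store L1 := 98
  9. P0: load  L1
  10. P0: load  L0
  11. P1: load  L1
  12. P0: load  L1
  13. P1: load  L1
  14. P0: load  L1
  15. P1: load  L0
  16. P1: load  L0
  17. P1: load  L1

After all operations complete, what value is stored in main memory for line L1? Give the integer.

  op1 P1: store L1 := 76 → I/M on L1; bus BusRdX; mem=0
  op2 P1: load  L0 → I/E on L0; bus BusRd; mem=40
  op3 P0: load  L0 → S/S on L0; bus BusRd; mem=40
  op4 P0: store L0 := 28 → M/I on L0; bus BusUpgr; mem=40
  op5 P0: store L1 := 90 → M/I on L1; bus BusRdX Flush; mem=76
  op6 P0: load  L1 → M/I on L1; bus (none); mem=76
  op7 P1: store L0 := 78 → I/M on L0; bus BusRdX Flush; mem=28
  op8 P1: store L1 := 98 → I/M on L1; bus BusRdX Flush; mem=90
  op9 P0: load  L1 → S/S on L1; bus BusRd Flush; mem=98
  op10 P0: load  L0 → S/S on L0; bus BusRd Flush; mem=78
  op11 P1: load  L1 → S/S on L1; bus (none); mem=98
  op12 P0: load  L1 → S/S on L1; bus (none); mem=98
  op13 P1: load  L1 → S/S on L1; bus (none); mem=98
  op14 P0: load  L1 → S/S on L1; bus (none); mem=98
  op15 P1: load  L0 → S/S on L0; bus (none); mem=78
  op16 P1: load  L0 → S/S on L0; bus (none); mem=78
  op17 P1: load  L1 → S/S on L1; bus (none); mem=98

memory[L1] = 98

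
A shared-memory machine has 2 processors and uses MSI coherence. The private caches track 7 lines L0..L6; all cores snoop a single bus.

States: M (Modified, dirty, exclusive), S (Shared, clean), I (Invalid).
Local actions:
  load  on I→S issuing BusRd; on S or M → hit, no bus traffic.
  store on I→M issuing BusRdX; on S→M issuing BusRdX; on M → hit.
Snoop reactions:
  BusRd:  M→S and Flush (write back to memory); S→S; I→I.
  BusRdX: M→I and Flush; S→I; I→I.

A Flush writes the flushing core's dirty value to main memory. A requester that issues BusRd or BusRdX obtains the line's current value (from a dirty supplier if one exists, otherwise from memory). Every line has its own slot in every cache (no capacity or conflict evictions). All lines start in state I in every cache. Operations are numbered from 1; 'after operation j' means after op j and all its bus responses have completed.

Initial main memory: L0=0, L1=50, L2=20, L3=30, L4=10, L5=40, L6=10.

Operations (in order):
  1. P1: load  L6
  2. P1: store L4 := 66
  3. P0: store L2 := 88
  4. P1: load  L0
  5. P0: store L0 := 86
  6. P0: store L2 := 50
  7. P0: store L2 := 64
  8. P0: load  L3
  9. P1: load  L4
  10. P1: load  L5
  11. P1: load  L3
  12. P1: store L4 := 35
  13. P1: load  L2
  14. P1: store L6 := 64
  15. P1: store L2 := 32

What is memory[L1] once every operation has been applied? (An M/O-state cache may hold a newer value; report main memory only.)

1. P1: load  L6  bus=[BusRd]  L6: P0=I P1=S  mem[L6]=10
2. P1: store L4 := 66  bus=[BusRdX]  L4: P0=I P1=M  mem[L4]=10
3. P0: store L2 := 88  bus=[BusRdX]  L2: P0=M P1=I  mem[L2]=20
4. P1: load  L0  bus=[BusRd]  L0: P0=I P1=S  mem[L0]=0
5. P0: store L0 := 86  bus=[BusRdX]  L0: P0=M P1=I  mem[L0]=0
6. P0: store L2 := 50  bus=[-]  L2: P0=M P1=I  mem[L2]=20
7. P0: store L2 := 64  bus=[-]  L2: P0=M P1=I  mem[L2]=20
8. P0: load  L3  bus=[BusRd]  L3: P0=S P1=I  mem[L3]=30
9. P1: load  L4  bus=[-]  L4: P0=I P1=M  mem[L4]=10
10. P1: load  L5  bus=[BusRd]  L5: P0=I P1=S  mem[L5]=40
11. P1: load  L3  bus=[BusRd]  L3: P0=S P1=S  mem[L3]=30
12. P1: store L4 := 35  bus=[-]  L4: P0=I P1=M  mem[L4]=10
13. P1: load  L2  bus=[BusRd,Flush]  L2: P0=S P1=S  mem[L2]=64
14. P1: store L6 := 64  bus=[BusRdX]  L6: P0=I P1=M  mem[L6]=10
15. P1: store L2 := 32  bus=[BusRdX]  L2: P0=I P1=M  mem[L2]=64

memory[L1] = 50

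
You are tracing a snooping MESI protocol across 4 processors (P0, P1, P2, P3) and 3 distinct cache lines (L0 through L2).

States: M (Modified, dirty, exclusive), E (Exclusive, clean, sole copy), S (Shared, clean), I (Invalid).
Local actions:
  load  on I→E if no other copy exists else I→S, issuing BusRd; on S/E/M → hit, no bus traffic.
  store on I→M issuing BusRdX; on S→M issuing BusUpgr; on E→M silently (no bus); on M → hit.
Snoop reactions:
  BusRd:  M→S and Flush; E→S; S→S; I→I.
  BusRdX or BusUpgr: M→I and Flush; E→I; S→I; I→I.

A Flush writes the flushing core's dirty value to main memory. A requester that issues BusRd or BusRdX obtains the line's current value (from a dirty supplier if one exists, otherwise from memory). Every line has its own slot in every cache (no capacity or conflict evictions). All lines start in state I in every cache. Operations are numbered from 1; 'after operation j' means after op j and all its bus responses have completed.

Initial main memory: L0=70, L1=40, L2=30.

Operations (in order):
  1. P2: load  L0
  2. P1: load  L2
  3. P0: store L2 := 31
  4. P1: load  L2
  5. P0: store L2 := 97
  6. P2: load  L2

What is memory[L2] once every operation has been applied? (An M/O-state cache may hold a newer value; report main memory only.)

[1] P2: load  L0 | P0:I, P1:I, P2:E(70), P3:I | bus: BusRd
[2] P1: load  L2 | P0:I, P1:E(30), P2:I, P3:I | bus: BusRd
[3] P0: store L2 := 31 | P0:M(31), P1:I, P2:I, P3:I | bus: BusRdX
[4] P1: load  L2 | P0:S(31), P1:S(31), P2:I, P3:I | bus: BusRd,Flush
[5] P0: store L2 := 97 | P0:M(97), P1:I, P2:I, P3:I | bus: BusUpgr
[6] P2: load  L2 | P0:S(97), P1:I, P2:S(97), P3:I | bus: BusRd,Flush

memory[L2] = 97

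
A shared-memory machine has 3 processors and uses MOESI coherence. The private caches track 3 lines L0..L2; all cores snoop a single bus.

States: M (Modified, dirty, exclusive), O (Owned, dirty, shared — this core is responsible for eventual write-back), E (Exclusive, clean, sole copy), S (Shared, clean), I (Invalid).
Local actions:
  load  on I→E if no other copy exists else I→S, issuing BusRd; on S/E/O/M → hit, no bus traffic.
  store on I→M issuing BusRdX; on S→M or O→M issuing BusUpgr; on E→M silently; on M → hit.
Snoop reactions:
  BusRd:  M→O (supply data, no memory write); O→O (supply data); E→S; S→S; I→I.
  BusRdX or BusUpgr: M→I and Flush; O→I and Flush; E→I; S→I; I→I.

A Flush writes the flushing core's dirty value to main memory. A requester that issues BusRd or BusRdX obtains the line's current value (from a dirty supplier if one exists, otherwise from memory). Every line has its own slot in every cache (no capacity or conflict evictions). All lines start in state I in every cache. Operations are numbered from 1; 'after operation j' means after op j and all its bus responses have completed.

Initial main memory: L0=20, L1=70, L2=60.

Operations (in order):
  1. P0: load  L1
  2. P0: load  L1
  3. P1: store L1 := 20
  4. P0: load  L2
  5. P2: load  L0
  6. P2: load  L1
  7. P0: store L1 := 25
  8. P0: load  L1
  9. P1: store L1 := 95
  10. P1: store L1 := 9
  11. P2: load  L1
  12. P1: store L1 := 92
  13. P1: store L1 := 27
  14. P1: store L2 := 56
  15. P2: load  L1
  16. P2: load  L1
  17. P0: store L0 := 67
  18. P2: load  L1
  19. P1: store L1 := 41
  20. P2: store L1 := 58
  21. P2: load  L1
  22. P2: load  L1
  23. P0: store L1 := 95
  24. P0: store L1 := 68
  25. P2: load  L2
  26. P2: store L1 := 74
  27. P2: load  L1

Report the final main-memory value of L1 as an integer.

memory[L1] = 68

step 1: P0: load  L1  ⟶  EII  (L1)  txn=BusRd  M[L1]=70
step 2: P0: load  L1  ⟶  EII  (L1)  txn=∅  M[L1]=70
step 3: P1: store L1 := 20  ⟶  IMI  (L1)  txn=BusRdX  M[L1]=70
step 4: P0: load  L2  ⟶  EII  (L2)  txn=BusRd  M[L2]=60
step 5: P2: load  L0  ⟶  IIE  (L0)  txn=BusRd  M[L0]=20
step 6: P2: load  L1  ⟶  IOS  (L1)  txn=BusRd  M[L1]=70
step 7: P0: store L1 := 25  ⟶  MII  (L1)  txn=BusRdX+Flush  M[L1]=20
step 8: P0: load  L1  ⟶  MII  (L1)  txn=∅  M[L1]=20
step 9: P1: store L1 := 95  ⟶  IMI  (L1)  txn=BusRdX+Flush  M[L1]=25
step 10: P1: store L1 := 9  ⟶  IMI  (L1)  txn=∅  M[L1]=25
step 11: P2: load  L1  ⟶  IOS  (L1)  txn=BusRd  M[L1]=25
step 12: P1: store L1 := 92  ⟶  IMI  (L1)  txn=BusUpgr  M[L1]=25
step 13: P1: store L1 := 27  ⟶  IMI  (L1)  txn=∅  M[L1]=25
step 14: P1: store L2 := 56  ⟶  IMI  (L2)  txn=BusRdX  M[L2]=60
step 15: P2: load  L1  ⟶  IOS  (L1)  txn=BusRd  M[L1]=25
step 16: P2: load  L1  ⟶  IOS  (L1)  txn=∅  M[L1]=25
step 17: P0: store L0 := 67  ⟶  MII  (L0)  txn=BusRdX  M[L0]=20
step 18: P2: load  L1  ⟶  IOS  (L1)  txn=∅  M[L1]=25
step 19: P1: store L1 := 41  ⟶  IMI  (L1)  txn=BusUpgr  M[L1]=25
step 20: P2: store L1 := 58  ⟶  IIM  (L1)  txn=BusRdX+Flush  M[L1]=41
step 21: P2: load  L1  ⟶  IIM  (L1)  txn=∅  M[L1]=41
step 22: P2: load  L1  ⟶  IIM  (L1)  txn=∅  M[L1]=41
step 23: P0: store L1 := 95  ⟶  MII  (L1)  txn=BusRdX+Flush  M[L1]=58
step 24: P0: store L1 := 68  ⟶  MII  (L1)  txn=∅  M[L1]=58
step 25: P2: load  L2  ⟶  IOS  (L2)  txn=BusRd  M[L2]=60
step 26: P2: store L1 := 74  ⟶  IIM  (L1)  txn=BusRdX+Flush  M[L1]=68
step 27: P2: load  L1  ⟶  IIM  (L1)  txn=∅  M[L1]=68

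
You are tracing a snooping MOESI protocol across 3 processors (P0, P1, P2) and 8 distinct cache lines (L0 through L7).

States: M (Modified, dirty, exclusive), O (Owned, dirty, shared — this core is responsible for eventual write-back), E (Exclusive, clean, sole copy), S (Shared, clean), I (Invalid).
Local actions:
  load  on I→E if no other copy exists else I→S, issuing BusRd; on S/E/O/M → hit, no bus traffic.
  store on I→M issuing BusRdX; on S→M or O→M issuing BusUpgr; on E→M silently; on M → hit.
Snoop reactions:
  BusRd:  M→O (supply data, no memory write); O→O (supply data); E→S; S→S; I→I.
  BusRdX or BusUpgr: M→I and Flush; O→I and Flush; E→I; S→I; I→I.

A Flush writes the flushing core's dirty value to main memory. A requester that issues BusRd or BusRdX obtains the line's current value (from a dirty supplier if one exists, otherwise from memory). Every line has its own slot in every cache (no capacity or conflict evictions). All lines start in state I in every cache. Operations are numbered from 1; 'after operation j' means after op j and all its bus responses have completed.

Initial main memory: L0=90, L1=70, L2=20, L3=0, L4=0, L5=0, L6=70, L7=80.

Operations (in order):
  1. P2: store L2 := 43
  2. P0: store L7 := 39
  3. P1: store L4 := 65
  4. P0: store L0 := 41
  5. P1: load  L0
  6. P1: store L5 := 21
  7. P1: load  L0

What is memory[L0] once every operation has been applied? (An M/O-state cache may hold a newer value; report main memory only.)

1. P2: store L2 := 43  bus=[BusRdX]  L2: P0=I P1=I P2=M  mem[L2]=20
2. P0: store L7 := 39  bus=[BusRdX]  L7: P0=M P1=I P2=I  mem[L7]=80
3. P1: store L4 := 65  bus=[BusRdX]  L4: P0=I P1=M P2=I  mem[L4]=0
4. P0: store L0 := 41  bus=[BusRdX]  L0: P0=M P1=I P2=I  mem[L0]=90
5. P1: load  L0  bus=[BusRd]  L0: P0=O P1=S P2=I  mem[L0]=90
6. P1: store L5 := 21  bus=[BusRdX]  L5: P0=I P1=M P2=I  mem[L5]=0
7. P1: load  L0  bus=[-]  L0: P0=O P1=S P2=I  mem[L0]=90

memory[L0] = 90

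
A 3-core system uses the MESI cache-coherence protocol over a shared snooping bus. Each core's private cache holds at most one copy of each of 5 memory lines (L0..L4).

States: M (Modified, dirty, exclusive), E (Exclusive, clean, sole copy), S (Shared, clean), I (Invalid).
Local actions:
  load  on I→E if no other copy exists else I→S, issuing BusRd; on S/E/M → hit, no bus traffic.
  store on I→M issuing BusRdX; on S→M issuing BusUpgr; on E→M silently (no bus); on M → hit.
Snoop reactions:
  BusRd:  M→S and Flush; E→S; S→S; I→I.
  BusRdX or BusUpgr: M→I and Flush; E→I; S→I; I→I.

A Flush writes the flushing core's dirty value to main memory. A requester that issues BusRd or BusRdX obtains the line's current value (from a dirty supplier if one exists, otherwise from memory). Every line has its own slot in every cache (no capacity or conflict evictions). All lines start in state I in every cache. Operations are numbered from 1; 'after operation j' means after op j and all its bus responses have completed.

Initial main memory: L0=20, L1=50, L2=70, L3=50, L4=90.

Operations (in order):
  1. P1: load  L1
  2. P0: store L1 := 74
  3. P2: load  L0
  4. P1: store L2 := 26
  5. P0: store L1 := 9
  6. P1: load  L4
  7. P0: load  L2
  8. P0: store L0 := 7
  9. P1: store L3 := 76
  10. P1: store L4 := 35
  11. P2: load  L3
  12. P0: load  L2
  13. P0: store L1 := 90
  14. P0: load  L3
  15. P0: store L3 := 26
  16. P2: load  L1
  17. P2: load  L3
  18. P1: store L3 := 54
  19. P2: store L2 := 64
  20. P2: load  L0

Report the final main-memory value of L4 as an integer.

  op1 P1: load  L1 → I/E/I on L1; bus BusRd; mem=50
  op2 P0: store L1 := 74 → M/I/I on L1; bus BusRdX; mem=50
  op3 P2: load  L0 → I/I/E on L0; bus BusRd; mem=20
  op4 P1: store L2 := 26 → I/M/I on L2; bus BusRdX; mem=70
  op5 P0: store L1 := 9 → M/I/I on L1; bus (none); mem=50
  op6 P1: load  L4 → I/E/I on L4; bus BusRd; mem=90
  op7 P0: load  L2 → S/S/I on L2; bus BusRd Flush; mem=26
  op8 P0: store L0 := 7 → M/I/I on L0; bus BusRdX; mem=20
  op9 P1: store L3 := 76 → I/M/I on L3; bus BusRdX; mem=50
  op10 P1: store L4 := 35 → I/M/I on L4; bus (none); mem=90
  op11 P2: load  L3 → I/S/S on L3; bus BusRd Flush; mem=76
  op12 P0: load  L2 → S/S/I on L2; bus (none); mem=26
  op13 P0: store L1 := 90 → M/I/I on L1; bus (none); mem=50
  op14 P0: load  L3 → S/S/S on L3; bus BusRd; mem=76
  op15 P0: store L3 := 26 → M/I/I on L3; bus BusUpgr; mem=76
  op16 P2: load  L1 → S/I/S on L1; bus BusRd Flush; mem=90
  op17 P2: load  L3 → S/I/S on L3; bus BusRd Flush; mem=26
  op18 P1: store L3 := 54 → I/M/I on L3; bus BusRdX; mem=26
  op19 P2: store L2 := 64 → I/I/M on L2; bus BusRdX; mem=26
  op20 P2: load  L0 → S/I/S on L0; bus BusRd Flush; mem=7

memory[L4] = 90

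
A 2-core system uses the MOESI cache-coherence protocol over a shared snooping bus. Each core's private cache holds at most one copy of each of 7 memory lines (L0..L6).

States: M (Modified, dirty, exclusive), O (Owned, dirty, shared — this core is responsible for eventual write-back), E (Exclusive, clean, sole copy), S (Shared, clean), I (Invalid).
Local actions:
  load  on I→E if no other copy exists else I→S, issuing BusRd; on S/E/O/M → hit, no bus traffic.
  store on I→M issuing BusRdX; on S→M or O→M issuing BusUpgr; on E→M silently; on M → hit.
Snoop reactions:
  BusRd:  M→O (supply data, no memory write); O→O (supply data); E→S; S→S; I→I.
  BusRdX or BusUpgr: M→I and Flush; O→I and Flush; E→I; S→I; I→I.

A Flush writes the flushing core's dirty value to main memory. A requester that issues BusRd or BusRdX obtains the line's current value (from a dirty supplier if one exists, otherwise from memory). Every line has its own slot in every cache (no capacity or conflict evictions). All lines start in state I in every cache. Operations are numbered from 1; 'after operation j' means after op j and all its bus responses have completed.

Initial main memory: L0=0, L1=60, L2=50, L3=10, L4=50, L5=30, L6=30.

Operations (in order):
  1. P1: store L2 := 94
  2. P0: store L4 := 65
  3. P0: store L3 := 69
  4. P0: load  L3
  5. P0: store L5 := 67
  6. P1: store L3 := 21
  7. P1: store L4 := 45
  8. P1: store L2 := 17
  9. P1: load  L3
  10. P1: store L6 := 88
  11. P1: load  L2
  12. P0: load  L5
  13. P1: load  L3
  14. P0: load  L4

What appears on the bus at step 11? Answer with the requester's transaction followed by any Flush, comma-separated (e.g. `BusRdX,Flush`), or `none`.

bus = none

  op1 P1: store L2 := 94 → I/M on L2; bus BusRdX; mem=50
  op2 P0: store L4 := 65 → M/I on L4; bus BusRdX; mem=50
  op3 P0: store L3 := 69 → M/I on L3; bus BusRdX; mem=10
  op4 P0: load  L3 → M/I on L3; bus (none); mem=10
  op5 P0: store L5 := 67 → M/I on L5; bus BusRdX; mem=30
  op6 P1: store L3 := 21 → I/M on L3; bus BusRdX Flush; mem=69
  op7 P1: store L4 := 45 → I/M on L4; bus BusRdX Flush; mem=65
  op8 P1: store L2 := 17 → I/M on L2; bus (none); mem=50
  op9 P1: load  L3 → I/M on L3; bus (none); mem=69
  op10 P1: store L6 := 88 → I/M on L6; bus BusRdX; mem=30
  op11 P1: load  L2 → I/M on L2; bus (none); mem=50
  op12 P0: load  L5 → M/I on L5; bus (none); mem=30
  op13 P1: load  L3 → I/M on L3; bus (none); mem=69
  op14 P0: load  L4 → S/O on L4; bus BusRd; mem=65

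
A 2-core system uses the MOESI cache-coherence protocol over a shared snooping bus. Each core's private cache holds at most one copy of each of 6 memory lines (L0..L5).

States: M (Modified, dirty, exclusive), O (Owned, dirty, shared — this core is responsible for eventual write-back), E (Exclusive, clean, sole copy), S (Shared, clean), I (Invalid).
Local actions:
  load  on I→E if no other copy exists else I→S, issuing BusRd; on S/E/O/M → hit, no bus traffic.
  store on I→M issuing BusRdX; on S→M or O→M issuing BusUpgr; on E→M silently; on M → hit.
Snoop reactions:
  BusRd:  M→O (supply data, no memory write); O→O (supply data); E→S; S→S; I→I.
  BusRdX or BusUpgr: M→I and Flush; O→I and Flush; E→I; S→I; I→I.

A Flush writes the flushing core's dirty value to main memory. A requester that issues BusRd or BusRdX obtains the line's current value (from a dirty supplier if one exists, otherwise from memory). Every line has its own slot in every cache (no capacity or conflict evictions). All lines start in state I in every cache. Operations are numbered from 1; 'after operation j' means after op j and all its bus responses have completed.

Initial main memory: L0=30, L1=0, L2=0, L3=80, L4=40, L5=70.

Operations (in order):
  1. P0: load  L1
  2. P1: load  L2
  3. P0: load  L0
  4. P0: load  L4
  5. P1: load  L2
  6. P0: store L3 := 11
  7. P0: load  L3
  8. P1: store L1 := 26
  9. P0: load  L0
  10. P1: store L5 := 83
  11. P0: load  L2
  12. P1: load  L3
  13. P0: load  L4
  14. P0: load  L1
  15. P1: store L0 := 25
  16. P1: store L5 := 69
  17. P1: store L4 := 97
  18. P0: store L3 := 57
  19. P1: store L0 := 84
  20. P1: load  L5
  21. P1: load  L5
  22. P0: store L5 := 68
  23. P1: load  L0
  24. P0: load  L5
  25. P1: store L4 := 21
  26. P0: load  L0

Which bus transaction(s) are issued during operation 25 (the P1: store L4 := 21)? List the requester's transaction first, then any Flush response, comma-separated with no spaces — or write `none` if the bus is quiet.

bus = none

  op1 P0: load  L1 → E/I on L1; bus BusRd; mem=0
  op2 P1: load  L2 → I/E on L2; bus BusRd; mem=0
  op3 P0: load  L0 → E/I on L0; bus BusRd; mem=30
  op4 P0: load  L4 → E/I on L4; bus BusRd; mem=40
  op5 P1: load  L2 → I/E on L2; bus (none); mem=0
  op6 P0: store L3 := 11 → M/I on L3; bus BusRdX; mem=80
  op7 P0: load  L3 → M/I on L3; bus (none); mem=80
  op8 P1: store L1 := 26 → I/M on L1; bus BusRdX; mem=0
  op9 P0: load  L0 → E/I on L0; bus (none); mem=30
  op10 P1: store L5 := 83 → I/M on L5; bus BusRdX; mem=70
  op11 P0: load  L2 → S/S on L2; bus BusRd; mem=0
  op12 P1: load  L3 → O/S on L3; bus BusRd; mem=80
  op13 P0: load  L4 → E/I on L4; bus (none); mem=40
  op14 P0: load  L1 → S/O on L1; bus BusRd; mem=0
  op15 P1: store L0 := 25 → I/M on L0; bus BusRdX; mem=30
  op16 P1: store L5 := 69 → I/M on L5; bus (none); mem=70
  op17 P1: store L4 := 97 → I/M on L4; bus BusRdX; mem=40
  op18 P0: store L3 := 57 → M/I on L3; bus BusUpgr; mem=80
  op19 P1: store L0 := 84 → I/M on L0; bus (none); mem=30
  op20 P1: load  L5 → I/M on L5; bus (none); mem=70
  op21 P1: load  L5 → I/M on L5; bus (none); mem=70
  op22 P0: store L5 := 68 → M/I on L5; bus BusRdX Flush; mem=69
  op23 P1: load  L0 → I/M on L0; bus (none); mem=30
  op24 P0: load  L5 → M/I on L5; bus (none); mem=69
  op25 P1: store L4 := 21 → I/M on L4; bus (none); mem=40
  op26 P0: load  L0 → S/O on L0; bus BusRd; mem=30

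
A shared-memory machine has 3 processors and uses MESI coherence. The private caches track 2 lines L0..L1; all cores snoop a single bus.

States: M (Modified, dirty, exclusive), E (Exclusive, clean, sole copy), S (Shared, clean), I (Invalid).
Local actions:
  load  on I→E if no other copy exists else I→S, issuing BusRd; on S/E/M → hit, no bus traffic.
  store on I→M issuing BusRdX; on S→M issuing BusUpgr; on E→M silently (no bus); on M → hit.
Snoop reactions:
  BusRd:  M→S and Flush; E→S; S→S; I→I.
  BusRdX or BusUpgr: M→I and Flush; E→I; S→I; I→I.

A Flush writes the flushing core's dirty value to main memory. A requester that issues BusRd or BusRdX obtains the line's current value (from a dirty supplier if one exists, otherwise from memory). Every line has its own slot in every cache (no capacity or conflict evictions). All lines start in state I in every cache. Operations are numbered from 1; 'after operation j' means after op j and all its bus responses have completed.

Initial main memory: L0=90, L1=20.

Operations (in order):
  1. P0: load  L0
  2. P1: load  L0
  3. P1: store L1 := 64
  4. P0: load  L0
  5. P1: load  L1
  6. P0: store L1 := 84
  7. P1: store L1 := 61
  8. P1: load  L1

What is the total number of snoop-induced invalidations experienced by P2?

step 1: P0: load  L0  ⟶  EII  (L0)  txn=BusRd  M[L0]=90
step 2: P1: load  L0  ⟶  SSI  (L0)  txn=BusRd  M[L0]=90
step 3: P1: store L1 := 64  ⟶  IMI  (L1)  txn=BusRdX  M[L1]=20
step 4: P0: load  L0  ⟶  SSI  (L0)  txn=∅  M[L0]=90
step 5: P1: load  L1  ⟶  IMI  (L1)  txn=∅  M[L1]=20
step 6: P0: store L1 := 84  ⟶  MII  (L1)  txn=BusRdX+Flush  M[L1]=64
step 7: P1: store L1 := 61  ⟶  IMI  (L1)  txn=BusRdX+Flush  M[L1]=84
step 8: P1: load  L1  ⟶  IMI  (L1)  txn=∅  M[L1]=84

invalidations = 0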